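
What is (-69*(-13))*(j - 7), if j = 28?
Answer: 18837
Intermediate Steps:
(-69*(-13))*(j - 7) = (-69*(-13))*(28 - 7) = 897*21 = 18837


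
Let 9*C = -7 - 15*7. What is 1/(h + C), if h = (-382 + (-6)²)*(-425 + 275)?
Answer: 9/466988 ≈ 1.9272e-5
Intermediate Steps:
h = 51900 (h = (-382 + 36)*(-150) = -346*(-150) = 51900)
C = -112/9 (C = (-7 - 15*7)/9 = (-7 - 105)/9 = (⅑)*(-112) = -112/9 ≈ -12.444)
1/(h + C) = 1/(51900 - 112/9) = 1/(466988/9) = 9/466988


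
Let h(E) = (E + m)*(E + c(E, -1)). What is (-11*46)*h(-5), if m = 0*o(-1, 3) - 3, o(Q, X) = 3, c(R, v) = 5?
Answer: 0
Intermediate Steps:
m = -3 (m = 0*3 - 3 = 0 - 3 = -3)
h(E) = (-3 + E)*(5 + E) (h(E) = (E - 3)*(E + 5) = (-3 + E)*(5 + E))
(-11*46)*h(-5) = (-11*46)*(-15 + (-5)² + 2*(-5)) = -506*(-15 + 25 - 10) = -506*0 = 0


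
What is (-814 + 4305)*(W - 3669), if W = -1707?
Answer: -18767616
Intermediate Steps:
(-814 + 4305)*(W - 3669) = (-814 + 4305)*(-1707 - 3669) = 3491*(-5376) = -18767616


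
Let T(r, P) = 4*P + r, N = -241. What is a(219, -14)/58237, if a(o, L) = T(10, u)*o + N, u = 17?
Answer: 16841/58237 ≈ 0.28918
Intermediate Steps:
T(r, P) = r + 4*P
a(o, L) = -241 + 78*o (a(o, L) = (10 + 4*17)*o - 241 = (10 + 68)*o - 241 = 78*o - 241 = -241 + 78*o)
a(219, -14)/58237 = (-241 + 78*219)/58237 = (-241 + 17082)*(1/58237) = 16841*(1/58237) = 16841/58237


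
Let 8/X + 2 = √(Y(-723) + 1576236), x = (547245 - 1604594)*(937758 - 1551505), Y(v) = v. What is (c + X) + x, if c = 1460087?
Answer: 1022420636578776126/1575509 + 24*√175057/1575509 ≈ 6.4895e+11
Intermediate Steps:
x = 648944776703 (x = -1057349*(-613747) = 648944776703)
X = 8/(-2 + 3*√175057) (X = 8/(-2 + √(-723 + 1576236)) = 8/(-2 + √1575513) = 8/(-2 + 3*√175057) ≈ 0.0063837)
(c + X) + x = (1460087 + (16/1575509 + 24*√175057/1575509)) + 648944776703 = (2300380209299/1575509 + 24*√175057/1575509) + 648944776703 = 1022420636578776126/1575509 + 24*√175057/1575509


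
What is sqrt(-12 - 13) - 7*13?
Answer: -91 + 5*I ≈ -91.0 + 5.0*I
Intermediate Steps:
sqrt(-12 - 13) - 7*13 = sqrt(-25) - 91 = 5*I - 91 = -91 + 5*I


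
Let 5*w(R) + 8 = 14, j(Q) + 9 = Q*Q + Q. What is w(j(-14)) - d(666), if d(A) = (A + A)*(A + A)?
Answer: -8871114/5 ≈ -1.7742e+6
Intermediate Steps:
j(Q) = -9 + Q + Q² (j(Q) = -9 + (Q*Q + Q) = -9 + (Q² + Q) = -9 + (Q + Q²) = -9 + Q + Q²)
d(A) = 4*A² (d(A) = (2*A)*(2*A) = 4*A²)
w(R) = 6/5 (w(R) = -8/5 + (⅕)*14 = -8/5 + 14/5 = 6/5)
w(j(-14)) - d(666) = 6/5 - 4*666² = 6/5 - 4*443556 = 6/5 - 1*1774224 = 6/5 - 1774224 = -8871114/5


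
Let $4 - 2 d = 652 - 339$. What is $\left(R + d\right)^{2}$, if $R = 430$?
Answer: $\frac{303601}{4} \approx 75900.0$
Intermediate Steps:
$d = - \frac{309}{2}$ ($d = 2 - \frac{652 - 339}{2} = 2 - \frac{313}{2} = - \frac{309}{2} \approx -154.5$)
$\left(R + d\right)^{2} = \left(430 - \frac{309}{2}\right)^{2} = \left(\frac{551}{2}\right)^{2} = \frac{303601}{4}$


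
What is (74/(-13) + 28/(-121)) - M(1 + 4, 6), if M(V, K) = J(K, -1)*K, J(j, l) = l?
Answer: 120/1573 ≈ 0.076287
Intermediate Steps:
M(V, K) = -K
(74/(-13) + 28/(-121)) - M(1 + 4, 6) = (74/(-13) + 28/(-121)) - (-1)*6 = (74*(-1/13) + 28*(-1/121)) - 1*(-6) = (-74/13 - 28/121) + 6 = -9318/1573 + 6 = 120/1573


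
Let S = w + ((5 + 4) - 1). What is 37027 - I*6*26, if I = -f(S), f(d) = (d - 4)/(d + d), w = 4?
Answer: 37079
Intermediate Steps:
S = 12 (S = 4 + ((5 + 4) - 1) = 4 + (9 - 1) = 4 + 8 = 12)
f(d) = (-4 + d)/(2*d) (f(d) = (-4 + d)/((2*d)) = (-4 + d)*(1/(2*d)) = (-4 + d)/(2*d))
I = -1/3 (I = -(-4 + 12)/(2*12) = -8/(2*12) = -1*1/3 = -1/3 ≈ -0.33333)
37027 - I*6*26 = 37027 - (-1/3*6)*26 = 37027 - (-2)*26 = 37027 - 1*(-52) = 37027 + 52 = 37079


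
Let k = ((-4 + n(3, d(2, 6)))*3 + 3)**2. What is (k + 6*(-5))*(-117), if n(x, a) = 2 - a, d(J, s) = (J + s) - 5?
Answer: -13338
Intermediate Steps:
d(J, s) = -5 + J + s
k = 144 (k = ((-4 + (2 - (-5 + 2 + 6)))*3 + 3)**2 = ((-4 + (2 - 1*3))*3 + 3)**2 = ((-4 + (2 - 3))*3 + 3)**2 = ((-4 - 1)*3 + 3)**2 = (-5*3 + 3)**2 = (-15 + 3)**2 = (-12)**2 = 144)
(k + 6*(-5))*(-117) = (144 + 6*(-5))*(-117) = (144 - 30)*(-117) = 114*(-117) = -13338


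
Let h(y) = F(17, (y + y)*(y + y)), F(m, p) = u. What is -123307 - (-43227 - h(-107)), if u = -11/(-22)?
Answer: -160159/2 ≈ -80080.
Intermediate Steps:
u = ½ (u = -11*(-1/22) = ½ ≈ 0.50000)
F(m, p) = ½
h(y) = ½
-123307 - (-43227 - h(-107)) = -123307 - (-43227 - 1*½) = -123307 - (-43227 - ½) = -123307 - 1*(-86455/2) = -123307 + 86455/2 = -160159/2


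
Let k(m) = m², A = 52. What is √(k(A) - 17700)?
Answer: 2*I*√3749 ≈ 122.46*I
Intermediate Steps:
√(k(A) - 17700) = √(52² - 17700) = √(2704 - 17700) = √(-14996) = 2*I*√3749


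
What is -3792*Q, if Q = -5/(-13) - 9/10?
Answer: 127032/65 ≈ 1954.3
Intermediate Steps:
Q = -67/130 (Q = -5*(-1/13) - 9*⅒ = 5/13 - 9/10 = -67/130 ≈ -0.51538)
-3792*Q = -3792*(-67/130) = 127032/65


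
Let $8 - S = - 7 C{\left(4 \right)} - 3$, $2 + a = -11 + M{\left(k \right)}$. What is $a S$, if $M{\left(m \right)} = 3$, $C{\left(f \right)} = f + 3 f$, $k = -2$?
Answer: $-1230$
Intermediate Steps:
$C{\left(f \right)} = 4 f$
$a = -10$ ($a = -2 + \left(-11 + 3\right) = -2 - 8 = -10$)
$S = 123$ ($S = 8 - \left(- 7 \cdot 4 \cdot 4 - 3\right) = 8 - \left(\left(-7\right) 16 - 3\right) = 8 - \left(-112 - 3\right) = 8 - -115 = 8 + 115 = 123$)
$a S = \left(-10\right) 123 = -1230$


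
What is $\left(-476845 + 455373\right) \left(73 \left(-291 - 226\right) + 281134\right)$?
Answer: $-5226134496$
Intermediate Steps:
$\left(-476845 + 455373\right) \left(73 \left(-291 - 226\right) + 281134\right) = - 21472 \left(73 \left(-517\right) + 281134\right) = - 21472 \left(-37741 + 281134\right) = \left(-21472\right) 243393 = -5226134496$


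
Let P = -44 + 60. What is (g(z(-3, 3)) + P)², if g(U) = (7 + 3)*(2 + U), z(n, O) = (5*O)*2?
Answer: 112896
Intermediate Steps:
z(n, O) = 10*O
g(U) = 20 + 10*U (g(U) = 10*(2 + U) = 20 + 10*U)
P = 16
(g(z(-3, 3)) + P)² = ((20 + 10*(10*3)) + 16)² = ((20 + 10*30) + 16)² = ((20 + 300) + 16)² = (320 + 16)² = 336² = 112896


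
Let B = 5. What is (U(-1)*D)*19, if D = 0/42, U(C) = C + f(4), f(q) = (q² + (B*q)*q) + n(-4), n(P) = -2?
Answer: 0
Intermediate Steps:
f(q) = -2 + 6*q² (f(q) = (q² + (5*q)*q) - 2 = (q² + 5*q²) - 2 = 6*q² - 2 = -2 + 6*q²)
U(C) = 94 + C (U(C) = C + (-2 + 6*4²) = C + (-2 + 6*16) = C + (-2 + 96) = C + 94 = 94 + C)
D = 0 (D = 0*(1/42) = 0)
(U(-1)*D)*19 = ((94 - 1)*0)*19 = (93*0)*19 = 0*19 = 0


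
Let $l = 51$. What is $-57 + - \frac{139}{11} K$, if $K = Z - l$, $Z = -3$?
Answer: $\frac{6879}{11} \approx 625.36$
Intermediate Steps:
$K = -54$ ($K = -3 - 51 = -54$)
$-57 + - \frac{139}{11} K = -57 + - \frac{139}{11} \left(-54\right) = -57 + \left(-139\right) \frac{1}{11} \left(-54\right) = -57 - - \frac{7506}{11} = -57 + \frac{7506}{11} = \frac{6879}{11}$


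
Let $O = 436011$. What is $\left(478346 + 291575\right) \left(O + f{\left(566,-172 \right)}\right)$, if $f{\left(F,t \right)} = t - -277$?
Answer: $335774866836$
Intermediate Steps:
$f{\left(F,t \right)} = 277 + t$ ($f{\left(F,t \right)} = t + 277 = 277 + t$)
$\left(478346 + 291575\right) \left(O + f{\left(566,-172 \right)}\right) = \left(478346 + 291575\right) \left(436011 + \left(277 - 172\right)\right) = 769921 \left(436011 + 105\right) = 769921 \cdot 436116 = 335774866836$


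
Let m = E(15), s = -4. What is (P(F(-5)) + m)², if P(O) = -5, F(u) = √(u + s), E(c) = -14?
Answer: 361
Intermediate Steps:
m = -14
F(u) = √(-4 + u) (F(u) = √(u - 4) = √(-4 + u))
(P(F(-5)) + m)² = (-5 - 14)² = (-19)² = 361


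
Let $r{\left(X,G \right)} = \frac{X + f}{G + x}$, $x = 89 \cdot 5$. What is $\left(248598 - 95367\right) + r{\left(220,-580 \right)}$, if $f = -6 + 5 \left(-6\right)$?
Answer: $\frac{20686001}{135} \approx 1.5323 \cdot 10^{5}$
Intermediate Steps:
$x = 445$
$f = -36$ ($f = -6 - 30 = -36$)
$r{\left(X,G \right)} = \frac{-36 + X}{445 + G}$ ($r{\left(X,G \right)} = \frac{X - 36}{G + 445} = \frac{-36 + X}{445 + G}$)
$\left(248598 - 95367\right) + r{\left(220,-580 \right)} = \left(248598 - 95367\right) + \frac{-36 + 220}{445 - 580} = 153231 + \frac{1}{-135} \cdot 184 = 153231 - \frac{184}{135} = \frac{20686001}{135}$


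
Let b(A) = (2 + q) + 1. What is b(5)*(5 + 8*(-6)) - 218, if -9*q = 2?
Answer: -3037/9 ≈ -337.44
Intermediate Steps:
q = -2/9 (q = -1/9*2 = -2/9 ≈ -0.22222)
b(A) = 25/9 (b(A) = (2 - 2/9) + 1 = 16/9 + 1 = 25/9)
b(5)*(5 + 8*(-6)) - 218 = 25*(5 + 8*(-6))/9 - 218 = 25*(5 - 48)/9 - 218 = (25/9)*(-43) - 218 = -1075/9 - 218 = -3037/9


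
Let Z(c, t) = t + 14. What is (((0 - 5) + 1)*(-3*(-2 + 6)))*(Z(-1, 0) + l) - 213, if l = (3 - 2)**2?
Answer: 507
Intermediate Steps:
l = 1 (l = 1**2 = 1)
Z(c, t) = 14 + t
(((0 - 5) + 1)*(-3*(-2 + 6)))*(Z(-1, 0) + l) - 213 = (((0 - 5) + 1)*(-3*(-2 + 6)))*((14 + 0) + 1) - 213 = ((-5 + 1)*(-3*4))*(14 + 1) - 213 = -4*(-12)*15 - 213 = 48*15 - 213 = 720 - 213 = 507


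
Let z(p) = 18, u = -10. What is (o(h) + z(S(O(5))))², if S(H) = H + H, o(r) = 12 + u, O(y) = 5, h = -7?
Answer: 400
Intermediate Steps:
o(r) = 2 (o(r) = 12 - 10 = 2)
S(H) = 2*H
(o(h) + z(S(O(5))))² = (2 + 18)² = 20² = 400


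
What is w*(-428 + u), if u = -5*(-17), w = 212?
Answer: -72716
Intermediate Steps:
u = 85
w*(-428 + u) = 212*(-428 + 85) = 212*(-343) = -72716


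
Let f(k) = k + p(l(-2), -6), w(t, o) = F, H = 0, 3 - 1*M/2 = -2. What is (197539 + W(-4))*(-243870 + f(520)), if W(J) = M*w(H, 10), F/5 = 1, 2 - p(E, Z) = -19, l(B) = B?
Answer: -48079133781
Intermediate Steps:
M = 10 (M = 6 - 2*(-2) = 6 + 4 = 10)
p(E, Z) = 21 (p(E, Z) = 2 - 1*(-19) = 2 + 19 = 21)
F = 5 (F = 5*1 = 5)
w(t, o) = 5
f(k) = 21 + k (f(k) = k + 21 = 21 + k)
W(J) = 50 (W(J) = 10*5 = 50)
(197539 + W(-4))*(-243870 + f(520)) = (197539 + 50)*(-243870 + (21 + 520)) = 197589*(-243870 + 541) = 197589*(-243329) = -48079133781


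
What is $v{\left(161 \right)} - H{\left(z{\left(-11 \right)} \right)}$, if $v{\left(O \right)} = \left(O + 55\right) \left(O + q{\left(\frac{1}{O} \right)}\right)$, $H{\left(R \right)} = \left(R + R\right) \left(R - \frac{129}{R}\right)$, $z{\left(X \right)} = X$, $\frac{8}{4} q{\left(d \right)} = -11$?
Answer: $33604$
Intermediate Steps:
$q{\left(d \right)} = - \frac{11}{2}$ ($q{\left(d \right)} = \frac{1}{2} \left(-11\right) = - \frac{11}{2}$)
$H{\left(R \right)} = 2 R \left(R - \frac{129}{R}\right)$
$v{\left(O \right)} = \left(55 + O\right) \left(- \frac{11}{2} + O\right)$ ($v{\left(O \right)} = \left(O + 55\right) \left(O - \frac{11}{2}\right) = \left(55 + O\right) \left(- \frac{11}{2} + O\right)$)
$v{\left(161 \right)} - H{\left(z{\left(-11 \right)} \right)} = \left(- \frac{605}{2} + 161^{2} + \frac{99}{2} \cdot 161\right) - \left(-258 + 2 \left(-11\right)^{2}\right) = \left(- \frac{605}{2} + 25921 + \frac{15939}{2}\right) - \left(-258 + 2 \cdot 121\right) = 33588 - \left(-258 + 242\right) = 33588 - -16 = 33588 + 16 = 33604$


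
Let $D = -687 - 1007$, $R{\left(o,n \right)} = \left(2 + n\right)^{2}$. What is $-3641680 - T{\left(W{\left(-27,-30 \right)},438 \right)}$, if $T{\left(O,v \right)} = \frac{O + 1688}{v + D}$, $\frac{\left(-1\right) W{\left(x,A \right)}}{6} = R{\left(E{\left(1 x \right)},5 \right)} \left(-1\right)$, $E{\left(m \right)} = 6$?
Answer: $- \frac{2286974049}{628} \approx -3.6417 \cdot 10^{6}$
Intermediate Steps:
$W{\left(x,A \right)} = 294$ ($W{\left(x,A \right)} = - 6 \left(2 + 5\right)^{2} \left(-1\right) = - 6 \cdot 7^{2} \left(-1\right) = - 6 \cdot 49 \left(-1\right) = \left(-6\right) \left(-49\right) = 294$)
$D = -1694$ ($D = -687 - 1007 = -1694$)
$T{\left(O,v \right)} = \frac{1688 + O}{-1694 + v}$ ($T{\left(O,v \right)} = \frac{O + 1688}{v - 1694} = \frac{1688 + O}{-1694 + v}$)
$-3641680 - T{\left(W{\left(-27,-30 \right)},438 \right)} = -3641680 - \frac{1688 + 294}{-1694 + 438} = -3641680 - \frac{1}{-1256} \cdot 1982 = -3641680 - \left(- \frac{1}{1256}\right) 1982 = -3641680 - - \frac{991}{628} = -3641680 + \frac{991}{628} = - \frac{2286974049}{628}$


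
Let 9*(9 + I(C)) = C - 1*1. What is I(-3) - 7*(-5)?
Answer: 230/9 ≈ 25.556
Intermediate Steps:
I(C) = -82/9 + C/9 (I(C) = -9 + (C - 1*1)/9 = -9 + (C - 1)/9 = -9 + (-1 + C)/9 = -9 + (-⅑ + C/9) = -82/9 + C/9)
I(-3) - 7*(-5) = (-82/9 + (⅑)*(-3)) - 7*(-5) = (-82/9 - ⅓) + 35 = -85/9 + 35 = 230/9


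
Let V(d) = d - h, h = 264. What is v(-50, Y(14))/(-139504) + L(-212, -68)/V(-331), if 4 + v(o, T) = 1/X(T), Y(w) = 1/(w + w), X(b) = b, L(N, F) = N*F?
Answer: -14787529/610330 ≈ -24.229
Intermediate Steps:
L(N, F) = F*N
Y(w) = 1/(2*w)
V(d) = -264 + d (V(d) = d - 1*264 = d - 264 = -264 + d)
v(o, T) = -4 + 1/T
v(-50, Y(14))/(-139504) + L(-212, -68)/V(-331) = (-4 + 1/((1/2)/14))/(-139504) + (-68*(-212))/(-264 - 331) = (-4 + 1/((1/2)*(1/14)))*(-1/139504) + 14416/(-595) = (-4 + 1/(1/28))*(-1/139504) + 14416*(-1/595) = (-4 + 28)*(-1/139504) - 848/35 = 24*(-1/139504) - 848/35 = -3/17438 - 848/35 = -14787529/610330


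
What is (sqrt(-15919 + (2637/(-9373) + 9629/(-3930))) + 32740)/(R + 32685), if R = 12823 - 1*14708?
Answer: 1637/1540 + I*sqrt(21603923448216948930)/1134545412000 ≈ 1.063 + 0.0040968*I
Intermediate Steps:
R = -1885 (R = 12823 - 14708 = -1885)
(sqrt(-15919 + (2637/(-9373) + 9629/(-3930))) + 32740)/(R + 32685) = (sqrt(-15919 + (2637/(-9373) + 9629/(-3930))) + 32740)/(-1885 + 32685) = (sqrt(-15919 + (2637*(-1/9373) + 9629*(-1/3930))) + 32740)/30800 = (sqrt(-15919 + (-2637/9373 - 9629/3930)) + 32740)*(1/30800) = (sqrt(-15919 - 100616027/36835890) + 32740)*(1/30800) = (sqrt(-586491148937/36835890) + 32740)*(1/30800) = (I*sqrt(21603923448216948930)/36835890 + 32740)*(1/30800) = (32740 + I*sqrt(21603923448216948930)/36835890)*(1/30800) = 1637/1540 + I*sqrt(21603923448216948930)/1134545412000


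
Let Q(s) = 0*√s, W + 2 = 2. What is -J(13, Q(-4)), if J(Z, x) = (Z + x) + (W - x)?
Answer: -13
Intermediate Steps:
W = 0 (W = -2 + 2 = 0)
Q(s) = 0
J(Z, x) = Z (J(Z, x) = (Z + x) + (0 - x) = (Z + x) - x = Z)
-J(13, Q(-4)) = -1*13 = -13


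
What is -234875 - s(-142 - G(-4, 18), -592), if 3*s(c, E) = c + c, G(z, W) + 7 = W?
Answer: -234773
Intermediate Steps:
G(z, W) = -7 + W
s(c, E) = 2*c/3 (s(c, E) = (c + c)/3 = (2*c)/3 = 2*c/3)
-234875 - s(-142 - G(-4, 18), -592) = -234875 - 2*(-142 - (-7 + 18))/3 = -234875 - 2*(-142 - 1*11)/3 = -234875 - 2*(-142 - 11)/3 = -234875 - 2*(-153)/3 = -234875 - 1*(-102) = -234875 + 102 = -234773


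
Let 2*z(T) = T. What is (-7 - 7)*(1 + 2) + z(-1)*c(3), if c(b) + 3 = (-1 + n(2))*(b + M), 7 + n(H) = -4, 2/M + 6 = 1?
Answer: -249/10 ≈ -24.900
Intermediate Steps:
M = -⅖ (M = 2/(-6 + 1) = 2/(-5) = 2*(-⅕) = -⅖ ≈ -0.40000)
n(H) = -11 (n(H) = -7 - 4 = -11)
c(b) = 9/5 - 12*b (c(b) = -3 + (-1 - 11)*(b - ⅖) = -3 - 12*(-⅖ + b) = -3 + (24/5 - 12*b) = 9/5 - 12*b)
z(T) = T/2
(-7 - 7)*(1 + 2) + z(-1)*c(3) = (-7 - 7)*(1 + 2) + ((½)*(-1))*(9/5 - 12*3) = -14*3 - (9/5 - 36)/2 = -42 - ½*(-171/5) = -42 + 171/10 = -249/10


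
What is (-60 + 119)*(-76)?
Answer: -4484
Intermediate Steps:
(-60 + 119)*(-76) = 59*(-76) = -4484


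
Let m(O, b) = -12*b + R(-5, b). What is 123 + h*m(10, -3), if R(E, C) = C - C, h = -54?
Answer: -1821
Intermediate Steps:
R(E, C) = 0
m(O, b) = -12*b (m(O, b) = -12*b + 0 = -12*b)
123 + h*m(10, -3) = 123 - (-648)*(-3) = 123 - 54*36 = 123 - 1944 = -1821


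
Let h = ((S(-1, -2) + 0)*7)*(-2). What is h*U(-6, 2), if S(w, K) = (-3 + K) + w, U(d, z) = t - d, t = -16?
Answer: -840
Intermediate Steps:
U(d, z) = -16 - d
S(w, K) = -3 + K + w
h = 84 (h = (((-3 - 2 - 1) + 0)*7)*(-2) = ((-6 + 0)*7)*(-2) = -6*7*(-2) = -42*(-2) = 84)
h*U(-6, 2) = 84*(-16 - 1*(-6)) = 84*(-16 + 6) = 84*(-10) = -840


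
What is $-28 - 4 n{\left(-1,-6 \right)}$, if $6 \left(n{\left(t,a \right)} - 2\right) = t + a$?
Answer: $- \frac{94}{3} \approx -31.333$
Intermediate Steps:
$n{\left(t,a \right)} = 2 + \frac{a}{6} + \frac{t}{6}$ ($n{\left(t,a \right)} = 2 + \frac{t + a}{6} = 2 + \frac{a + t}{6} = 2 + \left(\frac{a}{6} + \frac{t}{6}\right) = 2 + \frac{a}{6} + \frac{t}{6}$)
$-28 - 4 n{\left(-1,-6 \right)} = -28 - 4 \left(2 + \frac{1}{6} \left(-6\right) + \frac{1}{6} \left(-1\right)\right) = -28 - 4 \left(2 - 1 - \frac{1}{6}\right) = -28 - \frac{10}{3} = - \frac{94}{3}$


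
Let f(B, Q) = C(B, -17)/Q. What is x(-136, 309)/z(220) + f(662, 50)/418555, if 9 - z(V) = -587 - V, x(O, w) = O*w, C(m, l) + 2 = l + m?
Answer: -538889241/10463875 ≈ -51.500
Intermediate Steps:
C(m, l) = -2 + l + m (C(m, l) = -2 + (l + m) = -2 + l + m)
f(B, Q) = (-19 + B)/Q (f(B, Q) = (-2 - 17 + B)/Q = (-19 + B)/Q)
z(V) = 596 + V (z(V) = 9 - (-587 - V) = 9 + (587 + V) = 596 + V)
x(-136, 309)/z(220) + f(662, 50)/418555 = (-136*309)/(596 + 220) + ((-19 + 662)/50)/418555 = -42024/816 + ((1/50)*643)*(1/418555) = -42024*1/816 + (643/50)*(1/418555) = -103/2 + 643/20927750 = -538889241/10463875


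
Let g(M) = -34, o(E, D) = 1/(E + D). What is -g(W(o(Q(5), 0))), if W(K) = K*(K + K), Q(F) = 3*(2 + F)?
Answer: 34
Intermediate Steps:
Q(F) = 6 + 3*F
o(E, D) = 1/(D + E)
W(K) = 2*K**2 (W(K) = K*(2*K) = 2*K**2)
-g(W(o(Q(5), 0))) = -1*(-34) = 34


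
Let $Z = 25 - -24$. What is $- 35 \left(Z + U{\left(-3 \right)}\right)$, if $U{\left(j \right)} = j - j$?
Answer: $-1715$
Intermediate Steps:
$U{\left(j \right)} = 0$
$Z = 49$ ($Z = 25 + 24 = 49$)
$- 35 \left(Z + U{\left(-3 \right)}\right) = - 35 \left(49 + 0\right) = \left(-35\right) 49 = -1715$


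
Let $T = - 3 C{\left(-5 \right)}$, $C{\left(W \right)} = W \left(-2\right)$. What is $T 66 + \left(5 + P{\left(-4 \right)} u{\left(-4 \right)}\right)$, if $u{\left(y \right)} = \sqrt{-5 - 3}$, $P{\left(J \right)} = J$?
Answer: $-1975 - 8 i \sqrt{2} \approx -1975.0 - 11.314 i$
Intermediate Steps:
$C{\left(W \right)} = - 2 W$
$u{\left(y \right)} = 2 i \sqrt{2}$ ($u{\left(y \right)} = \sqrt{-8} = 2 i \sqrt{2}$)
$T = -30$ ($T = - 3 \left(\left(-2\right) \left(-5\right)\right) = \left(-3\right) 10 = -30$)
$T 66 + \left(5 + P{\left(-4 \right)} u{\left(-4 \right)}\right) = \left(-30\right) 66 + \left(5 - 4 \cdot 2 i \sqrt{2}\right) = -1980 + \left(5 - 8 i \sqrt{2}\right) = -1975 - 8 i \sqrt{2}$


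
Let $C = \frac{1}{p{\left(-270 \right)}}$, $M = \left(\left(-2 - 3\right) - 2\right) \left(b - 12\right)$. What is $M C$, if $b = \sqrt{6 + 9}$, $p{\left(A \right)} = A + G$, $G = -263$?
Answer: $- \frac{84}{533} + \frac{7 \sqrt{15}}{533} \approx -0.10673$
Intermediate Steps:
$p{\left(A \right)} = -263 + A$ ($p{\left(A \right)} = A - 263 = -263 + A$)
$b = \sqrt{15} \approx 3.873$
$M = 84 - 7 \sqrt{15}$ ($M = \left(\left(-2 - 3\right) - 2\right) \left(\sqrt{15} - 12\right) = \left(\left(-2 - 3\right) - 2\right) \left(-12 + \sqrt{15}\right) = \left(-5 - 2\right) \left(-12 + \sqrt{15}\right) = - 7 \left(-12 + \sqrt{15}\right) = 84 - 7 \sqrt{15} \approx 56.889$)
$C = - \frac{1}{533}$ ($C = \frac{1}{-263 - 270} = \frac{1}{-533} = - \frac{1}{533} \approx -0.0018762$)
$M C = \left(84 - 7 \sqrt{15}\right) \left(- \frac{1}{533}\right) = - \frac{84}{533} + \frac{7 \sqrt{15}}{533}$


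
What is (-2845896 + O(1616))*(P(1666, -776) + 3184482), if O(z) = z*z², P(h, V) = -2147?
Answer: 13420756378445000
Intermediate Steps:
O(z) = z³
(-2845896 + O(1616))*(P(1666, -776) + 3184482) = (-2845896 + 1616³)*(-2147 + 3184482) = (-2845896 + 4220112896)*3182335 = 4217267000*3182335 = 13420756378445000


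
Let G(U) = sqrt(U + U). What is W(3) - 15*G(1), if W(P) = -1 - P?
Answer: -4 - 15*sqrt(2) ≈ -25.213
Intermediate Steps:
G(U) = sqrt(2)*sqrt(U) (G(U) = sqrt(2*U) = sqrt(2)*sqrt(U))
W(3) - 15*G(1) = (-1 - 1*3) - 15*sqrt(2)*sqrt(1) = (-1 - 3) - 15*sqrt(2) = -4 - 15*sqrt(2)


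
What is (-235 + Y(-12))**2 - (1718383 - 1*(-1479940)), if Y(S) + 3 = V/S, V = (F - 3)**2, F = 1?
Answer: -28273682/9 ≈ -3.1415e+6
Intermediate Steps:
V = 4 (V = (1 - 3)**2 = (-2)**2 = 4)
Y(S) = -3 + 4/S
(-235 + Y(-12))**2 - (1718383 - 1*(-1479940)) = (-235 + (-3 + 4/(-12)))**2 - (1718383 - 1*(-1479940)) = (-235 + (-3 + 4*(-1/12)))**2 - (1718383 + 1479940) = (-235 + (-3 - 1/3))**2 - 1*3198323 = (-235 - 10/3)**2 - 3198323 = (-715/3)**2 - 3198323 = 511225/9 - 3198323 = -28273682/9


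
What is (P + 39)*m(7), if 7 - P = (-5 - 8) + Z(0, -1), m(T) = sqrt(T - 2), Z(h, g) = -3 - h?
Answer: 62*sqrt(5) ≈ 138.64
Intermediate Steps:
m(T) = sqrt(-2 + T)
P = 23 (P = 7 - ((-5 - 8) + (-3 - 1*0)) = 7 - (-13 + (-3 + 0)) = 7 - (-13 - 3) = 7 - 1*(-16) = 7 + 16 = 23)
(P + 39)*m(7) = (23 + 39)*sqrt(-2 + 7) = 62*sqrt(5)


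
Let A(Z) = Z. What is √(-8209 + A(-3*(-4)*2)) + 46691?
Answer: 46691 + I*√8185 ≈ 46691.0 + 90.471*I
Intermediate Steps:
√(-8209 + A(-3*(-4)*2)) + 46691 = √(-8209 - 3*(-4)*2) + 46691 = √(-8209 + 12*2) + 46691 = √(-8209 + 24) + 46691 = √(-8185) + 46691 = I*√8185 + 46691 = 46691 + I*√8185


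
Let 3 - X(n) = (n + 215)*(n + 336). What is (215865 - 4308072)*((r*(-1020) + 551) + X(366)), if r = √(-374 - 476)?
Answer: 1666788648756 + 20870255700*I*√34 ≈ 1.6668e+12 + 1.2169e+11*I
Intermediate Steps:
r = 5*I*√34 (r = √(-850) = 5*I*√34 ≈ 29.155*I)
X(n) = 3 - (215 + n)*(336 + n) (X(n) = 3 - (n + 215)*(n + 336) = 3 - (215 + n)*(336 + n))
(215865 - 4308072)*((r*(-1020) + 551) + X(366)) = (215865 - 4308072)*(((5*I*√34)*(-1020) + 551) + (-72237 - 1*366² - 551*366)) = -4092207*((-5100*I*√34 + 551) + (-72237 - 1*133956 - 201666)) = -4092207*((551 - 5100*I*√34) + (-72237 - 133956 - 201666)) = -4092207*((551 - 5100*I*√34) - 407859) = -4092207*(-407308 - 5100*I*√34) = 1666788648756 + 20870255700*I*√34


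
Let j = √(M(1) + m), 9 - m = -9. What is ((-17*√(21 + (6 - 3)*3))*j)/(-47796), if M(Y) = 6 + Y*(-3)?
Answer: 17*√70/15932 ≈ 0.0089274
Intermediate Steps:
m = 18 (m = 9 - 1*(-9) = 9 + 9 = 18)
M(Y) = 6 - 3*Y
j = √21 (j = √((6 - 3*1) + 18) = √((6 - 3) + 18) = √(3 + 18) = √21 ≈ 4.5826)
((-17*√(21 + (6 - 3)*3))*j)/(-47796) = ((-17*√(21 + (6 - 3)*3))*√21)/(-47796) = ((-17*√(21 + 3*3))*√21)*(-1/47796) = ((-17*√(21 + 9))*√21)*(-1/47796) = ((-17*√30)*√21)*(-1/47796) = -51*√70*(-1/47796) = 17*√70/15932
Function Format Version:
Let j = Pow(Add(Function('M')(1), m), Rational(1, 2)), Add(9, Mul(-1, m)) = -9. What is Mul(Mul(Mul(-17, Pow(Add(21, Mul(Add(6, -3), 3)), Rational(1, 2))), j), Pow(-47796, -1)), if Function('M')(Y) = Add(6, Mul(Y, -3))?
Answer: Mul(Rational(17, 15932), Pow(70, Rational(1, 2))) ≈ 0.0089274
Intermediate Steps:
m = 18 (m = Add(9, Mul(-1, -9)) = Add(9, 9) = 18)
Function('M')(Y) = Add(6, Mul(-3, Y))
j = Pow(21, Rational(1, 2)) (j = Pow(Add(Add(6, Mul(-3, 1)), 18), Rational(1, 2)) = Pow(Add(Add(6, -3), 18), Rational(1, 2)) = Pow(Add(3, 18), Rational(1, 2)) = Pow(21, Rational(1, 2)) ≈ 4.5826)
Mul(Mul(Mul(-17, Pow(Add(21, Mul(Add(6, -3), 3)), Rational(1, 2))), j), Pow(-47796, -1)) = Mul(Mul(Mul(-17, Pow(Add(21, Mul(Add(6, -3), 3)), Rational(1, 2))), Pow(21, Rational(1, 2))), Pow(-47796, -1)) = Mul(Mul(Mul(-17, Pow(Add(21, Mul(3, 3)), Rational(1, 2))), Pow(21, Rational(1, 2))), Rational(-1, 47796)) = Mul(Mul(Mul(-17, Pow(Add(21, 9), Rational(1, 2))), Pow(21, Rational(1, 2))), Rational(-1, 47796)) = Mul(Mul(Mul(-17, Pow(30, Rational(1, 2))), Pow(21, Rational(1, 2))), Rational(-1, 47796)) = Mul(Mul(-51, Pow(70, Rational(1, 2))), Rational(-1, 47796)) = Mul(Rational(17, 15932), Pow(70, Rational(1, 2)))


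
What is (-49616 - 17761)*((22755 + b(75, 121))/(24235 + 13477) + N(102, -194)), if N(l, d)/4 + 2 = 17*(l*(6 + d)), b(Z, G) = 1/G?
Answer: 100227295403933373/1140788 ≈ 8.7858e+10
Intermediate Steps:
N(l, d) = -8 + 68*l*(6 + d) (N(l, d) = -8 + 4*(17*(l*(6 + d))) = -8 + 4*(17*l*(6 + d)) = -8 + 68*l*(6 + d))
(-49616 - 17761)*((22755 + b(75, 121))/(24235 + 13477) + N(102, -194)) = (-49616 - 17761)*((22755 + 1/121)/(24235 + 13477) + (-8 + 408*102 + 68*(-194)*102)) = -67377*((22755 + 1/121)/37712 + (-8 + 41616 - 1345584)) = -67377*((2753356/121)*(1/37712) - 1303976) = -67377*(688339/1140788 - 1303976) = -67377*(-1487559484749/1140788) = 100227295403933373/1140788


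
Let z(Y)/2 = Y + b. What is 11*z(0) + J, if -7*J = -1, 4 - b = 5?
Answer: -153/7 ≈ -21.857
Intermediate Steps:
b = -1 (b = 4 - 1*5 = 4 - 5 = -1)
z(Y) = -2 + 2*Y (z(Y) = 2*(Y - 1) = 2*(-1 + Y) = -2 + 2*Y)
J = 1/7 (J = -1/7*(-1) = 1/7 ≈ 0.14286)
11*z(0) + J = 11*(-2 + 2*0) + 1/7 = 11*(-2 + 0) + 1/7 = 11*(-2) + 1/7 = -22 + 1/7 = -153/7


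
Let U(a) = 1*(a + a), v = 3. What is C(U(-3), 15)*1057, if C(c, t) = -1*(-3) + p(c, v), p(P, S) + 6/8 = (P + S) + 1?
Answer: 1057/4 ≈ 264.25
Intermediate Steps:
p(P, S) = ¼ + P + S (p(P, S) = -¾ + ((P + S) + 1) = -¾ + (1 + P + S) = ¼ + P + S)
U(a) = 2*a (U(a) = 1*(2*a) = 2*a)
C(c, t) = 25/4 + c (C(c, t) = -1*(-3) + (¼ + c + 3) = 3 + (13/4 + c) = 25/4 + c)
C(U(-3), 15)*1057 = (25/4 + 2*(-3))*1057 = (25/4 - 6)*1057 = (¼)*1057 = 1057/4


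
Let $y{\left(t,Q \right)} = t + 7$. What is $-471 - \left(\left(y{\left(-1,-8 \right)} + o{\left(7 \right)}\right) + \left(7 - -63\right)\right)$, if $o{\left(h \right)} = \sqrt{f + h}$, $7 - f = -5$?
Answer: $-547 - \sqrt{19} \approx -551.36$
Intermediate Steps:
$f = 12$ ($f = 7 - -5 = 7 + 5 = 12$)
$y{\left(t,Q \right)} = 7 + t$
$o{\left(h \right)} = \sqrt{12 + h}$
$-471 - \left(\left(y{\left(-1,-8 \right)} + o{\left(7 \right)}\right) + \left(7 - -63\right)\right) = -471 - \left(\left(\left(7 - 1\right) + \sqrt{12 + 7}\right) + \left(7 - -63\right)\right) = -471 - \left(\left(6 + \sqrt{19}\right) + \left(7 + 63\right)\right) = -471 - \left(\left(6 + \sqrt{19}\right) + 70\right) = -471 - \left(76 + \sqrt{19}\right) = -547 - \sqrt{19}$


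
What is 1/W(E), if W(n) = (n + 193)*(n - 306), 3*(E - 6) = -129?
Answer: -1/53508 ≈ -1.8689e-5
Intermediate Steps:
E = -37 (E = 6 + (⅓)*(-129) = 6 - 43 = -37)
W(n) = (-306 + n)*(193 + n) (W(n) = (193 + n)*(-306 + n) = (-306 + n)*(193 + n))
1/W(E) = 1/(-59058 + (-37)² - 113*(-37)) = 1/(-59058 + 1369 + 4181) = 1/(-53508) = -1/53508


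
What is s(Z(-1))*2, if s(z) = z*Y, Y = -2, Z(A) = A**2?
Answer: -4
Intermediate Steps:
s(z) = -2*z (s(z) = z*(-2) = -2*z)
s(Z(-1))*2 = -2*(-1)**2*2 = -2*1*2 = -2*2 = -4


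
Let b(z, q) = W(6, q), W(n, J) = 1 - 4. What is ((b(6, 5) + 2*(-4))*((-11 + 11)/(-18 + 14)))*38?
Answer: 0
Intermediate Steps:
W(n, J) = -3
b(z, q) = -3
((b(6, 5) + 2*(-4))*((-11 + 11)/(-18 + 14)))*38 = ((-3 + 2*(-4))*((-11 + 11)/(-18 + 14)))*38 = ((-3 - 8)*(0/(-4)))*38 = -0*(-1)/4*38 = -11*0*38 = 0*38 = 0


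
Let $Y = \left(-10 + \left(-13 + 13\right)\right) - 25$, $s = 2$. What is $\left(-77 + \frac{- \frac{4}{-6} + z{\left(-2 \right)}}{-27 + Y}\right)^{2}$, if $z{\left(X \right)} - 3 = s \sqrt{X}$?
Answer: $\frac{205434817}{34596} + \frac{14333 i \sqrt{2}}{2883} \approx 5938.1 + 7.0308 i$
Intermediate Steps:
$Y = -35$ ($Y = \left(-10 + 0\right) - 25 = -10 - 25 = -35$)
$z{\left(X \right)} = 3 + 2 \sqrt{X}$
$\left(-77 + \frac{- \frac{4}{-6} + z{\left(-2 \right)}}{-27 + Y}\right)^{2} = \left(-77 + \frac{- \frac{4}{-6} + \left(3 + 2 \sqrt{-2}\right)}{-27 - 35}\right)^{2} = \left(-77 + \frac{\left(-4\right) \left(- \frac{1}{6}\right) + \left(3 + 2 i \sqrt{2}\right)}{-62}\right)^{2} = \left(-77 + \left(\frac{2}{3} + \left(3 + 2 i \sqrt{2}\right)\right) \left(- \frac{1}{62}\right)\right)^{2} = \left(-77 + \left(\frac{11}{3} + 2 i \sqrt{2}\right) \left(- \frac{1}{62}\right)\right)^{2} = \left(-77 - \left(\frac{11}{186} + \frac{i \sqrt{2}}{31}\right)\right)^{2} = \left(- \frac{14333}{186} - \frac{i \sqrt{2}}{31}\right)^{2}$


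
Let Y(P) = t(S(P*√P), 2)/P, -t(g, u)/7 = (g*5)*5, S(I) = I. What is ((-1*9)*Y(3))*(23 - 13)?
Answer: 15750*√3 ≈ 27280.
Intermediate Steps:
t(g, u) = -175*g (t(g, u) = -7*g*5*5 = -7*5*g*5 = -175*g)
Y(P) = -175*√P (Y(P) = (-175*P*√P)/P = (-175*P^(3/2))/P = -175*√P)
((-1*9)*Y(3))*(23 - 13) = ((-1*9)*(-175*√3))*(23 - 13) = -(-1575)*√3*10 = (1575*√3)*10 = 15750*√3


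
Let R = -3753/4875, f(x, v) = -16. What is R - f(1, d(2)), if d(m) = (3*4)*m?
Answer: 24749/1625 ≈ 15.230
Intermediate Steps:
d(m) = 12*m
R = -1251/1625 (R = -3753*1/4875 = -1251/1625 ≈ -0.76985)
R - f(1, d(2)) = -1251/1625 - 1*(-16) = -1251/1625 + 16 = 24749/1625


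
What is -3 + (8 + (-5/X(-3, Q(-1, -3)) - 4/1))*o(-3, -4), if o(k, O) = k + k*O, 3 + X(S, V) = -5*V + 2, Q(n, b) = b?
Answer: 417/14 ≈ 29.786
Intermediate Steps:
X(S, V) = -1 - 5*V (X(S, V) = -3 + (-5*V + 2) = -3 + (2 - 5*V) = -1 - 5*V)
o(k, O) = k + O*k
-3 + (8 + (-5/X(-3, Q(-1, -3)) - 4/1))*o(-3, -4) = -3 + (8 + (-5/(-1 - 5*(-3)) - 4/1))*(-3*(1 - 4)) = -3 + (8 + (-5/(-1 + 15) - 4*1))*(-3*(-3)) = -3 + (8 + (-5/14 - 4))*9 = -3 + (8 - 61/14)*9 = -3 + (51/14)*9 = -3 + 459/14 = 417/14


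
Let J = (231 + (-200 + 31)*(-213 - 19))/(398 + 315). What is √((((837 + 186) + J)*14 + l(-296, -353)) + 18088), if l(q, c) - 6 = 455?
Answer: √17104277497/713 ≈ 183.43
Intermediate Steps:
l(q, c) = 461 (l(q, c) = 6 + 455 = 461)
J = 39439/713 (J = (231 - 169*(-232))/713 = (231 + 39208)*(1/713) = 39439*(1/713) = 39439/713 ≈ 55.314)
√((((837 + 186) + J)*14 + l(-296, -353)) + 18088) = √((((837 + 186) + 39439/713)*14 + 461) + 18088) = √(((1023 + 39439/713)*14 + 461) + 18088) = √(((768838/713)*14 + 461) + 18088) = √((10763732/713 + 461) + 18088) = √(11092425/713 + 18088) = √(23989169/713) = √17104277497/713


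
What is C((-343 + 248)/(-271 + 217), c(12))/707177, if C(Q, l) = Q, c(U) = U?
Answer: 95/38187558 ≈ 2.4877e-6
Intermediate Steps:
C((-343 + 248)/(-271 + 217), c(12))/707177 = ((-343 + 248)/(-271 + 217))/707177 = -95/(-54)*(1/707177) = -95*(-1/54)*(1/707177) = (95/54)*(1/707177) = 95/38187558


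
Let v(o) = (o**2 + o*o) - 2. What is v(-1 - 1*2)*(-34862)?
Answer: -557792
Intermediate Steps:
v(o) = -2 + 2*o**2 (v(o) = (o**2 + o**2) - 2 = 2*o**2 - 2 = -2 + 2*o**2)
v(-1 - 1*2)*(-34862) = (-2 + 2*(-1 - 1*2)**2)*(-34862) = (-2 + 2*(-1 - 2)**2)*(-34862) = (-2 + 2*(-3)**2)*(-34862) = (-2 + 2*9)*(-34862) = (-2 + 18)*(-34862) = 16*(-34862) = -557792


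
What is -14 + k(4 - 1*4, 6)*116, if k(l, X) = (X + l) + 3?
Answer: 1030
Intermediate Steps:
k(l, X) = 3 + X + l
-14 + k(4 - 1*4, 6)*116 = -14 + (3 + 6 + (4 - 1*4))*116 = -14 + (3 + 6 + (4 - 4))*116 = -14 + (3 + 6 + 0)*116 = -14 + 9*116 = -14 + 1044 = 1030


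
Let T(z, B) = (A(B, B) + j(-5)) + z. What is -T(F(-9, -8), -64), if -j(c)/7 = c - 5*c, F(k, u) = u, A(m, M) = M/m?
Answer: 147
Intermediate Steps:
j(c) = 28*c (j(c) = -7*(c - 5*c) = -(-28)*c = 28*c)
T(z, B) = -139 + z (T(z, B) = (B/B + 28*(-5)) + z = (1 - 140) + z = -139 + z)
-T(F(-9, -8), -64) = -(-139 - 8) = -1*(-147) = 147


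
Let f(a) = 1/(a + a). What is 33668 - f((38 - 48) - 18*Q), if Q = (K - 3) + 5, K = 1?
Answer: 4309505/128 ≈ 33668.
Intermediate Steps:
Q = 3 (Q = (1 - 3) + 5 = -2 + 5 = 3)
f(a) = 1/(2*a)
33668 - f((38 - 48) - 18*Q) = 33668 - 1/(2*((38 - 48) - 18*3)) = 33668 - 1/(2*(-10 - 54)) = 33668 - 1/(2*(-64)) = 33668 - (-1)/(2*64) = 33668 - 1*(-1/128) = 33668 + 1/128 = 4309505/128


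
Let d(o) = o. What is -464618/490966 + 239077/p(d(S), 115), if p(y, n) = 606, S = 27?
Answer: 8364079991/21251814 ≈ 393.57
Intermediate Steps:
-464618/490966 + 239077/p(d(S), 115) = -464618/490966 + 239077/606 = -464618*1/490966 + 239077*(1/606) = -33187/35069 + 239077/606 = 8364079991/21251814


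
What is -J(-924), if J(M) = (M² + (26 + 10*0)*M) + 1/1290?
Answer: -1070380081/1290 ≈ -8.2975e+5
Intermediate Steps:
J(M) = 1/1290 + M² + 26*M (J(M) = (M² + (26 + 0)*M) + 1/1290 = (M² + 26*M) + 1/1290 = 1/1290 + M² + 26*M)
-J(-924) = -(1/1290 + (-924)² + 26*(-924)) = -(1/1290 + 853776 - 24024) = -1*1070380081/1290 = -1070380081/1290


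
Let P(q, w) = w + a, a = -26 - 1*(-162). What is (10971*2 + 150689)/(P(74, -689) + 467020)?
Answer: 172631/466467 ≈ 0.37008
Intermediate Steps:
a = 136 (a = -26 + 162 = 136)
P(q, w) = 136 + w (P(q, w) = w + 136 = 136 + w)
(10971*2 + 150689)/(P(74, -689) + 467020) = (10971*2 + 150689)/((136 - 689) + 467020) = (21942 + 150689)/(-553 + 467020) = 172631/466467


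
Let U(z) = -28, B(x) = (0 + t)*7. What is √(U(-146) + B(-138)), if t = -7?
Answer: I*√77 ≈ 8.775*I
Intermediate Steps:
B(x) = -49 (B(x) = (0 - 7)*7 = -7*7 = -49)
√(U(-146) + B(-138)) = √(-28 - 49) = √(-77) = I*√77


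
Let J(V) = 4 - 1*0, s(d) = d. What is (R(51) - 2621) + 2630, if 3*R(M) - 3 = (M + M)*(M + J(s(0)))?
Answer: 1880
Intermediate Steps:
J(V) = 4 (J(V) = 4 + 0 = 4)
R(M) = 1 + 2*M*(4 + M)/3 (R(M) = 1 + ((M + M)*(M + 4))/3 = 1 + ((2*M)*(4 + M))/3 = 1 + (2*M*(4 + M))/3 = 1 + 2*M*(4 + M)/3)
(R(51) - 2621) + 2630 = ((1 + (⅔)*51² + (8/3)*51) - 2621) + 2630 = ((1 + (⅔)*2601 + 136) - 2621) + 2630 = ((1 + 1734 + 136) - 2621) + 2630 = (1871 - 2621) + 2630 = -750 + 2630 = 1880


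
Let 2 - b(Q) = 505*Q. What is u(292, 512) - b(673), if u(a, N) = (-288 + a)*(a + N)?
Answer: 343079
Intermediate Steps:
u(a, N) = (-288 + a)*(N + a)
b(Q) = 2 - 505*Q
u(292, 512) - b(673) = (292² - 288*512 - 288*292 + 512*292) - (2 - 505*673) = (85264 - 147456 - 84096 + 149504) - (2 - 339865) = 3216 - 1*(-339863) = 3216 + 339863 = 343079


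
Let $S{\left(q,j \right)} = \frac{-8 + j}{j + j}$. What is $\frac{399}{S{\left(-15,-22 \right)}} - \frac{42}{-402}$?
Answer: $\frac{196077}{335} \approx 585.3$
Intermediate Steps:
$S{\left(q,j \right)} = \frac{-8 + j}{2 j}$
$\frac{399}{S{\left(-15,-22 \right)}} - \frac{42}{-402} = \frac{399}{\frac{1}{2} \frac{1}{-22} \left(-8 - 22\right)} - \frac{42}{-402} = \frac{399}{\frac{1}{2} \left(- \frac{1}{22}\right) \left(-30\right)} - - \frac{7}{67} = \frac{399}{\frac{15}{22}} + \frac{7}{67} = 399 \cdot \frac{22}{15} + \frac{7}{67} = \frac{2926}{5} + \frac{7}{67} = \frac{196077}{335}$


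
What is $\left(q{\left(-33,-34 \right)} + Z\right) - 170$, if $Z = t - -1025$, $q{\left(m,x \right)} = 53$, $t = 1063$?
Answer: $1971$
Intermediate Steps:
$Z = 2088$ ($Z = 1063 - -1025 = 1063 + 1025 = 2088$)
$\left(q{\left(-33,-34 \right)} + Z\right) - 170 = \left(53 + 2088\right) - 170 = 2141 - 170 = 1971$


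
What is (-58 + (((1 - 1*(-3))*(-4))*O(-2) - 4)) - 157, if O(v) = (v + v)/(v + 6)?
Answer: -203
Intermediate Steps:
O(v) = 2*v/(6 + v) (O(v) = (2*v)/(6 + v) = 2*v/(6 + v))
(-58 + (((1 - 1*(-3))*(-4))*O(-2) - 4)) - 157 = (-58 + (((1 - 1*(-3))*(-4))*(2*(-2)/(6 - 2)) - 4)) - 157 = (-58 + (((1 + 3)*(-4))*(2*(-2)/4) - 4)) - 157 = (-58 + ((4*(-4))*(2*(-2)*(¼)) - 4)) - 157 = (-58 + (-16*(-1) - 4)) - 157 = (-58 + (16 - 4)) - 157 = (-58 + 12) - 157 = -46 - 157 = -203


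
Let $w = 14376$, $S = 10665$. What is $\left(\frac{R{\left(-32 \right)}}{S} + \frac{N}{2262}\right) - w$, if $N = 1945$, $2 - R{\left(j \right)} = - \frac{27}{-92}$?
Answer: $- \frac{5317434142321}{369904860} \approx -14375.0$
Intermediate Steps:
$R{\left(j \right)} = \frac{157}{92}$ ($R{\left(j \right)} = 2 - - \frac{27}{-92} = 2 - \left(-27\right) \left(- \frac{1}{92}\right) = 2 - \frac{27}{92} = \frac{157}{92}$)
$\left(\frac{R{\left(-32 \right)}}{S} + \frac{N}{2262}\right) - w = \left(\frac{157}{92 \cdot 10665} + \frac{1945}{2262}\right) - 14376 = \left(\frac{157}{92} \cdot \frac{1}{10665} + 1945 \cdot \frac{1}{2262}\right) - 14376 = \left(\frac{157}{981180} + \frac{1945}{2262}\right) - 14376 = \frac{318125039}{369904860} - 14376 = - \frac{5317434142321}{369904860}$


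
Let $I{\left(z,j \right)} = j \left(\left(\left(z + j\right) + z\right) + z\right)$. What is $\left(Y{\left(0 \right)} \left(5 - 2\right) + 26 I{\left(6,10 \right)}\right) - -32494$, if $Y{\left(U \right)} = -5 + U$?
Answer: $39759$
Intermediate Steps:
$I{\left(z,j \right)} = j \left(j + 3 z\right)$ ($I{\left(z,j \right)} = j \left(\left(\left(j + z\right) + z\right) + z\right) = j \left(\left(j + 2 z\right) + z\right) = j \left(j + 3 z\right)$)
$\left(Y{\left(0 \right)} \left(5 - 2\right) + 26 I{\left(6,10 \right)}\right) - -32494 = \left(\left(-5 + 0\right) \left(5 - 2\right) + 26 \cdot 10 \left(10 + 3 \cdot 6\right)\right) - -32494 = \left(\left(-5\right) 3 + 26 \cdot 10 \left(10 + 18\right)\right) + 32494 = \left(-15 + 26 \cdot 10 \cdot 28\right) + 32494 = \left(-15 + 26 \cdot 280\right) + 32494 = \left(-15 + 7280\right) + 32494 = 7265 + 32494 = 39759$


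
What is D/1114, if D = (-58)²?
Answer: 1682/557 ≈ 3.0197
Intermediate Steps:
D = 3364
D/1114 = 3364/1114 = 3364*(1/1114) = 1682/557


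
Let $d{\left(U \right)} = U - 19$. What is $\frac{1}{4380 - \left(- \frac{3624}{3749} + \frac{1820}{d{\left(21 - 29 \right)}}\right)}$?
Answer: $\frac{101223}{450277768} \approx 0.0002248$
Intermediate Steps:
$d{\left(U \right)} = -19 + U$ ($d{\left(U \right)} = U - 19 = -19 + U$)
$\frac{1}{4380 - \left(- \frac{3624}{3749} + \frac{1820}{d{\left(21 - 29 \right)}}\right)} = \frac{1}{4380 - \left(- \frac{3624}{3749} + \frac{1820}{-19 + \left(21 - 29\right)}\right)} = \frac{1}{4380 - \left(- \frac{3624}{3749} + \frac{1820}{-19 - 8}\right)} = \frac{1}{4380 - \left(- \frac{3624}{3749} + \frac{1820}{-27}\right)} = \frac{1}{4380 + \left(\frac{3624}{3749} - - \frac{1820}{27}\right)} = \frac{1}{4380 + \left(\frac{3624}{3749} + \frac{1820}{27}\right)} = \frac{1}{4380 + \frac{6921028}{101223}} = \frac{1}{\frac{450277768}{101223}} = \frac{101223}{450277768}$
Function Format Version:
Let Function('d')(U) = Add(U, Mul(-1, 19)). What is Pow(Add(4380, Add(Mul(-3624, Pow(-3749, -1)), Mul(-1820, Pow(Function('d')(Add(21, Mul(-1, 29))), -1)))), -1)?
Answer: Rational(101223, 450277768) ≈ 0.00022480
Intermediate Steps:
Function('d')(U) = Add(-19, U) (Function('d')(U) = Add(U, -19) = Add(-19, U))
Pow(Add(4380, Add(Mul(-3624, Pow(-3749, -1)), Mul(-1820, Pow(Function('d')(Add(21, Mul(-1, 29))), -1)))), -1) = Pow(Add(4380, Add(Mul(-3624, Pow(-3749, -1)), Mul(-1820, Pow(Add(-19, Add(21, Mul(-1, 29))), -1)))), -1) = Pow(Add(4380, Add(Mul(-3624, Rational(-1, 3749)), Mul(-1820, Pow(Add(-19, Add(21, -29)), -1)))), -1) = Pow(Add(4380, Add(Rational(3624, 3749), Mul(-1820, Pow(Add(-19, -8), -1)))), -1) = Pow(Add(4380, Add(Rational(3624, 3749), Mul(-1820, Pow(-27, -1)))), -1) = Pow(Add(4380, Add(Rational(3624, 3749), Mul(-1820, Rational(-1, 27)))), -1) = Pow(Add(4380, Add(Rational(3624, 3749), Rational(1820, 27))), -1) = Pow(Add(4380, Rational(6921028, 101223)), -1) = Pow(Rational(450277768, 101223), -1) = Rational(101223, 450277768)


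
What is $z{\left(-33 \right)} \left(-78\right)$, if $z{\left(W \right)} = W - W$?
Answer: $0$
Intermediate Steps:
$z{\left(W \right)} = 0$
$z{\left(-33 \right)} \left(-78\right) = 0 \left(-78\right) = 0$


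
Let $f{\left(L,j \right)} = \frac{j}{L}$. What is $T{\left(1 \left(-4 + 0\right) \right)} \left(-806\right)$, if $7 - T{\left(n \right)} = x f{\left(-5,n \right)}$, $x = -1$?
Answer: $- \frac{31434}{5} \approx -6286.8$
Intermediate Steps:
$T{\left(n \right)} = 7 - \frac{n}{5}$ ($T{\left(n \right)} = 7 - - \frac{n}{-5} = 7 - - \frac{n \left(-1\right)}{5} = 7 - - \frac{\left(-1\right) n}{5} = 7 - \frac{n}{5}$)
$T{\left(1 \left(-4 + 0\right) \right)} \left(-806\right) = \left(7 - \frac{1 \left(-4 + 0\right)}{5}\right) \left(-806\right) = \left(7 - \frac{1 \left(-4\right)}{5}\right) \left(-806\right) = \left(7 - - \frac{4}{5}\right) \left(-806\right) = \left(7 + \frac{4}{5}\right) \left(-806\right) = \frac{39}{5} \left(-806\right) = - \frac{31434}{5}$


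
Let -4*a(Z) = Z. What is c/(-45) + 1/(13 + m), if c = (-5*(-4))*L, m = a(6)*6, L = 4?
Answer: -55/36 ≈ -1.5278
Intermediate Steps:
a(Z) = -Z/4
m = -9 (m = -¼*6*6 = -3/2*6 = -9)
c = 80 (c = -5*(-4)*4 = 20*4 = 80)
c/(-45) + 1/(13 + m) = 80/(-45) + 1/(13 - 9) = 80*(-1/45) + 1/4 = -16/9 + ¼ = -55/36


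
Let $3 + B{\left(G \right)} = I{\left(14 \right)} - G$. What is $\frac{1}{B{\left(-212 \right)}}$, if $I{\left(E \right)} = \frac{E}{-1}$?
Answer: $\frac{1}{195} \approx 0.0051282$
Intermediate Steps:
$I{\left(E \right)} = - E$ ($I{\left(E \right)} = E \left(-1\right) = - E$)
$B{\left(G \right)} = -17 - G$ ($B{\left(G \right)} = -3 - \left(14 + G\right) = -17 - G$)
$\frac{1}{B{\left(-212 \right)}} = \frac{1}{-17 - -212} = \frac{1}{-17 + 212} = \frac{1}{195}$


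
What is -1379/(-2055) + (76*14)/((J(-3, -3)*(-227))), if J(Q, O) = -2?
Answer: 1406293/466485 ≈ 3.0147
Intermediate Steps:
-1379/(-2055) + (76*14)/((J(-3, -3)*(-227))) = -1379/(-2055) + (76*14)/((-2*(-227))) = -1379*(-1/2055) + 1064/454 = 1379/2055 + 1064*(1/454) = 1379/2055 + 532/227 = 1406293/466485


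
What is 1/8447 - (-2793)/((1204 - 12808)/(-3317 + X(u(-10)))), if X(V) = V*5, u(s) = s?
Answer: 26478620487/32672996 ≈ 810.41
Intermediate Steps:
X(V) = 5*V
1/8447 - (-2793)/((1204 - 12808)/(-3317 + X(u(-10)))) = 1/8447 - (-2793)/((1204 - 12808)/(-3317 + 5*(-10))) = 1/8447 - (-2793)/((-11604/(-3317 - 50))) = 1/8447 - (-2793)/((-11604/(-3367))) = 1/8447 - (-2793)/((-11604*(-1/3367))) = 1/8447 - (-2793)/11604/3367 = 1/8447 - (-2793)*3367/11604 = 1/8447 - 1*(-3134677/3868) = 1/8447 + 3134677/3868 = 26478620487/32672996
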